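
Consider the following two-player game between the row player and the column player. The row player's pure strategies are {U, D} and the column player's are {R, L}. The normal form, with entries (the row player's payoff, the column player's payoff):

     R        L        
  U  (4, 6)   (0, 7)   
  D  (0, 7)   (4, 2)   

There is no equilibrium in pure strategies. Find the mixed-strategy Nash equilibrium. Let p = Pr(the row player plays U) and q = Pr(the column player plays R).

The row player's mix must leave the column player indifferent between R and L.
  the column player's payoff to R: p·6 + (1−p)·7 = -p + 7
  the column player's payoff to L: p·7 + (1−p)·2 = 5p + 2
  -p + 7 = 5p + 2  ⇒  -6p = -5  ⇒  p = 5/6.
In a mixed equilibrium the row player is indifferent between U and D; this condition fixes q.
  the row player's expected payoff from U: q·4 + (1−q)·0 = 4q
  the row player's expected payoff from D: q·0 + (1−q)·4 = -4q + 4
  4q = -4q + 4  ⇒  8q = 4  ⇒  q = 1/2.

p = 5/6, q = 1/2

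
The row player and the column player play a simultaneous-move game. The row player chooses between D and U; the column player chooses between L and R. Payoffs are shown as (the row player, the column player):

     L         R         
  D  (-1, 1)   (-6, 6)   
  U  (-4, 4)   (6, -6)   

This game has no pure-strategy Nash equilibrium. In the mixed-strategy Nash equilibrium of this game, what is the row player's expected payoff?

-2

In a mixed equilibrium the row player is indifferent between D and U; this condition fixes q.
  the row player's expected payoff from D: q·(-1) + (1−q)·(-6) = 5q - 6
  the row player's expected payoff from U: q·(-4) + (1−q)·6 = -10q + 6
  5q - 6 = -10q + 6  ⇒  15q = 12  ⇒  q = 4/5.
At equilibrium the row player is indifferent across rows, so the row player's payoff equals the payoff from D: (4/5)·(-1) + (1/5)·(-6) = -2.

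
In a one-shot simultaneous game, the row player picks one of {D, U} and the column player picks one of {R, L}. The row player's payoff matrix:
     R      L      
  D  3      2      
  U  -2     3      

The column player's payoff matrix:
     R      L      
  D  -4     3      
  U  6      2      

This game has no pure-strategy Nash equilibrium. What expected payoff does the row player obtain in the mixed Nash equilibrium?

13/6

The row player's indifference between D and U determines the column player's mixing probability q:
  the row player's payoff from D: q·3 + (1−q)·2 = q + 2
  the row player's payoff from U: q·(-2) + (1−q)·3 = -5q + 3
  q + 2 = -5q + 3  ⇒  6q = 1  ⇒  q = 1/6.
At equilibrium the row player is indifferent across rows, so the row player's payoff equals the payoff from D: (1/6)·3 + (5/6)·2 = 13/6.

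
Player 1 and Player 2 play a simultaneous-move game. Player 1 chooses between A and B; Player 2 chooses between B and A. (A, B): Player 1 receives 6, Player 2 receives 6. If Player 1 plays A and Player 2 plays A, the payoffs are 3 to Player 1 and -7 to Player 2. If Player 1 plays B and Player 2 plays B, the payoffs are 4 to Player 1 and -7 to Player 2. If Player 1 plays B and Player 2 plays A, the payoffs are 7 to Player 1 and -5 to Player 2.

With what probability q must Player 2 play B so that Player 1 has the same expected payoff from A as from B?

In a mixed equilibrium Player 1 is indifferent between A and B; this condition fixes q.
  Player 1's payoff from A: q·6 + (1−q)·3 = 3q + 3
  Player 1's payoff from B: q·4 + (1−q)·7 = -3q + 7
  3q + 3 = -3q + 7  ⇒  6q = 4  ⇒  q = 2/3.

q = 2/3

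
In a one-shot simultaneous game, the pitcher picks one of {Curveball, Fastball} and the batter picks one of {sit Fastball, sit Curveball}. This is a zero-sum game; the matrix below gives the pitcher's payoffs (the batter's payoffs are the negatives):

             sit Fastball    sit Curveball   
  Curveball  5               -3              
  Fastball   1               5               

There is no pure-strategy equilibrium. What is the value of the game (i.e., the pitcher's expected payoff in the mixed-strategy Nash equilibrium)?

v = 7/3

Set the pitcher's expected payoff from Curveball equal to that from Fastball:
  the pitcher's payoff from Curveball: q·5 + (1−q)·(-3) = 8q - 3
  the pitcher's payoff from Fastball: q·1 + (1−q)·5 = -4q + 5
  8q - 3 = -4q + 5  ⇒  12q = 8  ⇒  q = 2/3.
The value is the pitcher's expected payoff against this mix (using Curveball): (2/3)·5 + (1/3)·(-3) = 7/3.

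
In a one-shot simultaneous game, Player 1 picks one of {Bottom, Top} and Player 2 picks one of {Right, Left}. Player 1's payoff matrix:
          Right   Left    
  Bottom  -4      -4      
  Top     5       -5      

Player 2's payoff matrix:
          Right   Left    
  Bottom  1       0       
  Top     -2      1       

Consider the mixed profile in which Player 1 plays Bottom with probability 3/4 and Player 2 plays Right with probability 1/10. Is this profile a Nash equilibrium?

Check Player 2's indifference given Player 1's mix p = 3/4:
  payoff from Right = 1/4; payoff from Left = 1/4 — equal.
Check Player 1's indifference given Player 2's mix q = 1/10:
  payoff from Bottom = -4; payoff from Top = -4 — equal.
Both players are indifferent, so neither can profitably deviate.

Yes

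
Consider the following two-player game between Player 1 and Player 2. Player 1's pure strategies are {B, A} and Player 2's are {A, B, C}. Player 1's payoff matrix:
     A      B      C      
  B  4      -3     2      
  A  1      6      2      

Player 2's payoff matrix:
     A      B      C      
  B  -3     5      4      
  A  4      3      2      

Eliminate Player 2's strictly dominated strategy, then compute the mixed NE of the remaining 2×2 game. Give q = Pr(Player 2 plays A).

q = 3/4

Player 2's strategy C is strictly dominated by B: 5 > 4 and 3 > 2. Eliminate C.
Player 2's mix must leave Player 1 indifferent between B and A.
  Player 1's payoff from B: q·4 + (1−q)·(-3) = 7q - 3
  Player 1's payoff from A: q·1 + (1−q)·6 = -5q + 6
  7q - 3 = -5q + 6  ⇒  12q = 9  ⇒  q = 3/4.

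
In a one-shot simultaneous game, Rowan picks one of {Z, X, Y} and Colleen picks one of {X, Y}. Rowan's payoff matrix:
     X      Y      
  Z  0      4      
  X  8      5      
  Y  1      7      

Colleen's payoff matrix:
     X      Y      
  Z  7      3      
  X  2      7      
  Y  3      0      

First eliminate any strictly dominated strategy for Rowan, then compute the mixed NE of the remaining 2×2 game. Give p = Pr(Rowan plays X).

Rowan's strategy Z is strictly dominated by Y: 1 > 0 and 7 > 4. Eliminate Z.
Colleen's indifference between X and Y determines Rowan's mixing probability p:
  Colleen's payoff to X: p·2 + (1−p)·3 = -p + 3
  Colleen's payoff to Y: p·7 + (1−p)·0 = 7p
  -p + 3 = 7p  ⇒  -8p = -3  ⇒  p = 3/8.

p = 3/8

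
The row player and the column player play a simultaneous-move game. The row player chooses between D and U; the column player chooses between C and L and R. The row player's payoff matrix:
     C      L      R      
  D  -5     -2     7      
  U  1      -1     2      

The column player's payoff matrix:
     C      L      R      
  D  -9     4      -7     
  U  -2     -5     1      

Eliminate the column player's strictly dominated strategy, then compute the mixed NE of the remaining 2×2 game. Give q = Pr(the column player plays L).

q = 5/6

The column player's strategy C is strictly dominated by R: -7 > -9 and 1 > -2. Eliminate C.
The row player's indifference between D and U determines the column player's mixing probability q:
  the row player's payoff from D: q·(-2) + (1−q)·7 = -9q + 7
  the row player's payoff from U: q·(-1) + (1−q)·2 = -3q + 2
  -9q + 7 = -3q + 2  ⇒  -6q = -5  ⇒  q = 5/6.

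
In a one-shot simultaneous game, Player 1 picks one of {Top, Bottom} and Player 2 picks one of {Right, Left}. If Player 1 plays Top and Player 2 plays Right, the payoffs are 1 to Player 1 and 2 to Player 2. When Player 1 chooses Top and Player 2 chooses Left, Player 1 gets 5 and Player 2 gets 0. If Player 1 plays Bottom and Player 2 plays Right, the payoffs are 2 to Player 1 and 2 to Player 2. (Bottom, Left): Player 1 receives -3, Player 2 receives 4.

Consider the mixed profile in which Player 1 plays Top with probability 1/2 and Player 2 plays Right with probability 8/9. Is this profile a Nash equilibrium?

Check Player 2's indifference given Player 1's mix p = 1/2:
  payoff from Right = 2; payoff from Left = 2 — equal.
Check Player 1's indifference given Player 2's mix q = 8/9:
  payoff from Top = 13/9; payoff from Bottom = 13/9 — equal.
Both players are indifferent, so neither can profitably deviate.

Yes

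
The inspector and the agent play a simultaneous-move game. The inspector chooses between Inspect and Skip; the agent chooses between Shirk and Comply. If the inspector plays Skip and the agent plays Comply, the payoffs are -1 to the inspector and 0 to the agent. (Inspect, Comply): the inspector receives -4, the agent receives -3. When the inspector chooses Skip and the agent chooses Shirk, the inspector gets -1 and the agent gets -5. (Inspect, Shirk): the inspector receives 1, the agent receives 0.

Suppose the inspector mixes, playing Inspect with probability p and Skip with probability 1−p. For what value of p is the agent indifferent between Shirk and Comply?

Set the agent's expected payoff from Shirk equal to that from Comply:
  the agent's payoff to Shirk: p·0 + (1−p)·(-5) = 5p - 5
  the agent's payoff to Comply: p·(-3) + (1−p)·0 = -3p
  5p - 5 = -3p  ⇒  8p = 5  ⇒  p = 5/8.

p = 5/8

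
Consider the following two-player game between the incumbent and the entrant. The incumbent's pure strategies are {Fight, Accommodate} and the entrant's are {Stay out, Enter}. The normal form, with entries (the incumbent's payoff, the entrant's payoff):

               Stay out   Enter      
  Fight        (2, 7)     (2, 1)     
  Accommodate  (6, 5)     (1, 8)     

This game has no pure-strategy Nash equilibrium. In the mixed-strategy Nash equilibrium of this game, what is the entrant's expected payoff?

The incumbent's mix must leave the entrant indifferent between Stay out and Enter.
  the entrant's payoff from Stay out: p·7 + (1−p)·5 = 2p + 5
  the entrant's payoff from Enter: p·1 + (1−p)·8 = -7p + 8
  2p + 5 = -7p + 8  ⇒  9p = 3  ⇒  p = 1/3.
At equilibrium the entrant is indifferent across columns, so the entrant's payoff equals the payoff from Stay out: (1/3)·7 + (2/3)·5 = 17/3.

17/3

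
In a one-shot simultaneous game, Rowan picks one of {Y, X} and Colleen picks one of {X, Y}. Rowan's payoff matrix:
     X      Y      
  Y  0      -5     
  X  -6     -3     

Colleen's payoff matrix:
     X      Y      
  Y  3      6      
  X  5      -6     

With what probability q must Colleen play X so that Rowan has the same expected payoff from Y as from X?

q = 1/4

Rowan's indifference between Y and X determines Colleen's mixing probability q:
  Rowan's payoff from Y: q·0 + (1−q)·(-5) = 5q - 5
  Rowan's payoff from X: q·(-6) + (1−q)·(-3) = -3q - 3
  5q - 5 = -3q - 3  ⇒  8q = 2  ⇒  q = 1/4.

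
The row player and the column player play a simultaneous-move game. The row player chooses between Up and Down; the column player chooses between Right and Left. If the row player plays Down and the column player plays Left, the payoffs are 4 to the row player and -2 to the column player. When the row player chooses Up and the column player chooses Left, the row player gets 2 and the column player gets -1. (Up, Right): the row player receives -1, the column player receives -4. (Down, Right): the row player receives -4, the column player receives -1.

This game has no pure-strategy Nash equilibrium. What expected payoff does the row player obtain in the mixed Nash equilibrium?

In a mixed equilibrium the row player is indifferent between Up and Down; this condition fixes q.
  the row player's expected payoff from Up: q·(-1) + (1−q)·2 = -3q + 2
  the row player's expected payoff from Down: q·(-4) + (1−q)·4 = -8q + 4
  -3q + 2 = -8q + 4  ⇒  5q = 2  ⇒  q = 2/5.
At equilibrium the row player is indifferent across rows, so the row player's payoff equals the payoff from Up: (2/5)·(-1) + (3/5)·2 = 4/5.

4/5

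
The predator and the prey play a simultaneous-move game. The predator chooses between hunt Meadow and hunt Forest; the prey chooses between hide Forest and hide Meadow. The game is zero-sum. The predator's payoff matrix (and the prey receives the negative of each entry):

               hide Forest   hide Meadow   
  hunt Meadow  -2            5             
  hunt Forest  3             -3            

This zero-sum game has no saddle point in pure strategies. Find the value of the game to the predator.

For the predator to be willing to mix, the predator must be indifferent between hunt Meadow and hunt Forest, which pins down the prey's mix.
  the predator's payoff to hunt Meadow: q·(-2) + (1−q)·5 = -7q + 5
  the predator's payoff to hunt Forest: q·3 + (1−q)·(-3) = 6q - 3
  -7q + 5 = 6q - 3  ⇒  -13q = -8  ⇒  q = 8/13.
The value is the predator's expected payoff against this mix (using hunt Meadow): (8/13)·(-2) + (5/13)·5 = 9/13.

v = 9/13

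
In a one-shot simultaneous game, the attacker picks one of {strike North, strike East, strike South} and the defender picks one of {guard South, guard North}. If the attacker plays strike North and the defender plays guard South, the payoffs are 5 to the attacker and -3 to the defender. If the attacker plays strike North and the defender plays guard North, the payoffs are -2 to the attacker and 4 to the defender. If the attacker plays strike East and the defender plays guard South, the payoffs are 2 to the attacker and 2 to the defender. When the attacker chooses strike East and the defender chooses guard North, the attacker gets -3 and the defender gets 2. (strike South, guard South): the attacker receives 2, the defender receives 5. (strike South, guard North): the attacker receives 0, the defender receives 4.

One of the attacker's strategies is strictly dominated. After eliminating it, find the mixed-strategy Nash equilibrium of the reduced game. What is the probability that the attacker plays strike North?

p = 1/8

The attacker's strategy strike East is strictly dominated by strike North: 5 > 2 and -2 > -3. Eliminate strike East.
The defender's indifference between guard South and guard North determines the attacker's mixing probability p:
  the defender's payoff to guard South: p·(-3) + (1−p)·5 = -8p + 5
  the defender's payoff to guard North: p·4 + (1−p)·4 = 4
  -8p + 5 = 4  ⇒  -8p = -1  ⇒  p = 1/8.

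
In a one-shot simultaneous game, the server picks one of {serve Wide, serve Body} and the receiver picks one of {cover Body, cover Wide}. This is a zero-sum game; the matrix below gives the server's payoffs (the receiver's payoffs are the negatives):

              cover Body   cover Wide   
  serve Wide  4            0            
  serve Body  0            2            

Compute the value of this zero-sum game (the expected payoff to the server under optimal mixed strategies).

The server's indifference between serve Wide and serve Body determines the receiver's mixing probability q:
  the server's payoff from serve Wide: q·4 + (1−q)·0 = 4q
  the server's payoff from serve Body: q·0 + (1−q)·2 = -2q + 2
  4q = -2q + 2  ⇒  6q = 2  ⇒  q = 1/3.
The value is the server's expected payoff against this mix (using serve Wide): (1/3)·4 + (2/3)·0 = 4/3.

v = 4/3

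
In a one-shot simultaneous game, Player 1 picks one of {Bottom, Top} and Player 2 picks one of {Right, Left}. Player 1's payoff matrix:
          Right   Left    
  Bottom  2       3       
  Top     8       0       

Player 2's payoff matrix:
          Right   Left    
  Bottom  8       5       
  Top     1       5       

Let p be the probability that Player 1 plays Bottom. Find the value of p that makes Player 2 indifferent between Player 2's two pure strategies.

p = 4/7

Player 2's indifference between Right and Left determines Player 1's mixing probability p:
  Player 2's payoff from Right: p·8 + (1−p)·1 = 7p + 1
  Player 2's payoff from Left: p·5 + (1−p)·5 = 5
  7p + 1 = 5  ⇒  7p = 4  ⇒  p = 4/7.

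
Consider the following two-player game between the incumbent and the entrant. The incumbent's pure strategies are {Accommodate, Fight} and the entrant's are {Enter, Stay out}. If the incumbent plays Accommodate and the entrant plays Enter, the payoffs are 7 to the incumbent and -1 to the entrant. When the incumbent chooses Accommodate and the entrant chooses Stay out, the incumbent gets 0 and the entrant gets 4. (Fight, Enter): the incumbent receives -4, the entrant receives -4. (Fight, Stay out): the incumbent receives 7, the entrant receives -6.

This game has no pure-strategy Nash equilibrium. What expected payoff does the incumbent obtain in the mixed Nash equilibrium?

The incumbent's indifference between Accommodate and Fight determines the entrant's mixing probability q:
  the incumbent's expected payoff from Accommodate: q·7 + (1−q)·0 = 7q
  the incumbent's expected payoff from Fight: q·(-4) + (1−q)·7 = -11q + 7
  7q = -11q + 7  ⇒  18q = 7  ⇒  q = 7/18.
At equilibrium the incumbent is indifferent across rows, so the incumbent's payoff equals the payoff from Accommodate: (7/18)·7 + (11/18)·0 = 49/18.

49/18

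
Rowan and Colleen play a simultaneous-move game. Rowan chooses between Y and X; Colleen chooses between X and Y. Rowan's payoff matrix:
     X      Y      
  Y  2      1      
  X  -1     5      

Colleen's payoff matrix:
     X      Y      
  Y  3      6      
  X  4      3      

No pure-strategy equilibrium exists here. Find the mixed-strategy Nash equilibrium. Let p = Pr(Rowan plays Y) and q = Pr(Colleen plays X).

Colleen's indifference between X and Y determines Rowan's mixing probability p:
  Colleen's payoff from X: p·3 + (1−p)·4 = -p + 4
  Colleen's payoff from Y: p·6 + (1−p)·3 = 3p + 3
  -p + 4 = 3p + 3  ⇒  -4p = -1  ⇒  p = 1/4.
For Rowan to be willing to mix, Rowan must be indifferent between Y and X, which pins down Colleen's mix.
  Rowan's expected payoff from Y: q·2 + (1−q)·1 = q + 1
  Rowan's expected payoff from X: q·(-1) + (1−q)·5 = -6q + 5
  q + 1 = -6q + 5  ⇒  7q = 4  ⇒  q = 4/7.

p = 1/4, q = 4/7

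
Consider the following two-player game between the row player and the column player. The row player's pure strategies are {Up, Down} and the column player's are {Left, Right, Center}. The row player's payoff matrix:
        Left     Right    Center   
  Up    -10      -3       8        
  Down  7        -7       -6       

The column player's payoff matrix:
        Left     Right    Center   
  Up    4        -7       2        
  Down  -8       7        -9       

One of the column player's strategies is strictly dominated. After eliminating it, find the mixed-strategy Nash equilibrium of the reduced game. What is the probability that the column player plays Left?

q = 4/21

The column player's strategy Center is strictly dominated by Left: 4 > 2 and -8 > -9. Eliminate Center.
Set the row player's expected payoff from Up equal to that from Down:
  the row player's expected payoff from Up: q·(-10) + (1−q)·(-3) = -7q - 3
  the row player's expected payoff from Down: q·7 + (1−q)·(-7) = 14q - 7
  -7q - 3 = 14q - 7  ⇒  -21q = -4  ⇒  q = 4/21.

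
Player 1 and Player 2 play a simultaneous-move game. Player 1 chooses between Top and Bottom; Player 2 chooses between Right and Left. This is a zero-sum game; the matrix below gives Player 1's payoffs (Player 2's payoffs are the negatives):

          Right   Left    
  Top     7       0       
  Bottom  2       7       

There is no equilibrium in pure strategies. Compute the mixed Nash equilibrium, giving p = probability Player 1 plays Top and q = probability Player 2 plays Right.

p = 5/12, q = 7/12

Player 2's indifference between Right and Left determines Player 1's mixing probability p:
  Player 2's expected payoff from Right: p·(-7) + (1−p)·(-2) = -5p - 2
  Player 2's expected payoff from Left: p·0 + (1−p)·(-7) = 7p - 7
  -5p - 2 = 7p - 7  ⇒  -12p = -5  ⇒  p = 5/12.
For Player 1 to be willing to mix, Player 1 must be indifferent between Top and Bottom, which pins down Player 2's mix.
  Player 1's payoff from Top: q·7 + (1−q)·0 = 7q
  Player 1's payoff from Bottom: q·2 + (1−q)·7 = -5q + 7
  7q = -5q + 7  ⇒  12q = 7  ⇒  q = 7/12.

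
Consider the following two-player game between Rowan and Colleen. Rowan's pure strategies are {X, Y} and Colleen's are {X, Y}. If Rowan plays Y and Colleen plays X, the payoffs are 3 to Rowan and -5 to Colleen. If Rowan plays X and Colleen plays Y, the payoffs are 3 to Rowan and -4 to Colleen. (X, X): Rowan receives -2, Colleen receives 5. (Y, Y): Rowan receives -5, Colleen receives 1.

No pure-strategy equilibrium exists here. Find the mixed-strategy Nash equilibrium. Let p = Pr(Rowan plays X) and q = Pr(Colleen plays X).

p = 2/5, q = 8/13

Colleen's indifference between X and Y determines Rowan's mixing probability p:
  Colleen's payoff from X: p·5 + (1−p)·(-5) = 10p - 5
  Colleen's payoff from Y: p·(-4) + (1−p)·1 = -5p + 1
  10p - 5 = -5p + 1  ⇒  15p = 6  ⇒  p = 2/5.
Colleen's mix must leave Rowan indifferent between X and Y.
  Rowan's expected payoff from X: q·(-2) + (1−q)·3 = -5q + 3
  Rowan's expected payoff from Y: q·3 + (1−q)·(-5) = 8q - 5
  -5q + 3 = 8q - 5  ⇒  -13q = -8  ⇒  q = 8/13.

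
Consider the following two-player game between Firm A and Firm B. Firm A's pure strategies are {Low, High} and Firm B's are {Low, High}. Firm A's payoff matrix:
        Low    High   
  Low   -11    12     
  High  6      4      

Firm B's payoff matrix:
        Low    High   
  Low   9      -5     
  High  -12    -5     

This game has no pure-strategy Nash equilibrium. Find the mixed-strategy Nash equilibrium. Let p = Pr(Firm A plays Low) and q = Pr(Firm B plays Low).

p = 1/3, q = 8/25

Firm A's mix must leave Firm B indifferent between Low and High.
  Firm B's payoff from Low: p·9 + (1−p)·(-12) = 21p - 12
  Firm B's payoff from High: p·(-5) + (1−p)·(-5) = -5
  21p - 12 = -5  ⇒  21p = 7  ⇒  p = 1/3.
Firm A's indifference between Low and High determines Firm B's mixing probability q:
  Firm A's payoff to Low: q·(-11) + (1−q)·12 = -23q + 12
  Firm A's payoff to High: q·6 + (1−q)·4 = 2q + 4
  -23q + 12 = 2q + 4  ⇒  -25q = -8  ⇒  q = 8/25.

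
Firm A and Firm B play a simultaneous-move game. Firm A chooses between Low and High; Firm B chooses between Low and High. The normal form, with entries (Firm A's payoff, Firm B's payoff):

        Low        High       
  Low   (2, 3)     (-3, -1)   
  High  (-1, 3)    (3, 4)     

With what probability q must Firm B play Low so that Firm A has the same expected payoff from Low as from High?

Set Firm A's expected payoff from Low equal to that from High:
  Firm A's expected payoff from Low: q·2 + (1−q)·(-3) = 5q - 3
  Firm A's expected payoff from High: q·(-1) + (1−q)·3 = -4q + 3
  5q - 3 = -4q + 3  ⇒  9q = 6  ⇒  q = 2/3.

q = 2/3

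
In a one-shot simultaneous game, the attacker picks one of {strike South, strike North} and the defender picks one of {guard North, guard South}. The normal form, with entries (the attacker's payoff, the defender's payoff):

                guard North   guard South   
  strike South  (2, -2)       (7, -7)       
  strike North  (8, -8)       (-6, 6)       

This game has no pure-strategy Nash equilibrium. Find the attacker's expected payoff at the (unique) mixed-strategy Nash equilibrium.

The defender's mix must leave the attacker indifferent between strike South and strike North.
  the attacker's expected payoff from strike South: q·2 + (1−q)·7 = -5q + 7
  the attacker's expected payoff from strike North: q·8 + (1−q)·(-6) = 14q - 6
  -5q + 7 = 14q - 6  ⇒  -19q = -13  ⇒  q = 13/19.
At equilibrium the attacker is indifferent across rows, so the attacker's payoff equals the payoff from strike South: (13/19)·2 + (6/19)·7 = 68/19.

68/19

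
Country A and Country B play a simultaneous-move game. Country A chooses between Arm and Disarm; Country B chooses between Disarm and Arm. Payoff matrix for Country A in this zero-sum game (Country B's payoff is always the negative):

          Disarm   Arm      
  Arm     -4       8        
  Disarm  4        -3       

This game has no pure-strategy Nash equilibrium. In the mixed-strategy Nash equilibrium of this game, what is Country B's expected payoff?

Country A's mix must leave Country B indifferent between Disarm and Arm.
  Country B's payoff to Disarm: p·4 + (1−p)·(-4) = 8p - 4
  Country B's payoff to Arm: p·(-8) + (1−p)·3 = -11p + 3
  8p - 4 = -11p + 3  ⇒  19p = 7  ⇒  p = 7/19.
At equilibrium Country B is indifferent across columns, so Country B's payoff equals the payoff from Disarm: (7/19)·4 + (12/19)·(-4) = -20/19.

-20/19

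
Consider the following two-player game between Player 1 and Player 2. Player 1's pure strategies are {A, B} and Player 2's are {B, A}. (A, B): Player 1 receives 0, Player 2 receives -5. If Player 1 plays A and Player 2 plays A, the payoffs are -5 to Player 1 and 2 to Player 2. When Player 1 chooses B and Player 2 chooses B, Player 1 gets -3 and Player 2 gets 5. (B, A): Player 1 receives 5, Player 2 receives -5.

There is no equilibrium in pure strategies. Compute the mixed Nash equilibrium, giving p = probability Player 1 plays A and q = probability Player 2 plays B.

p = 10/17, q = 10/13

Player 2's indifference between B and A determines Player 1's mixing probability p:
  Player 2's payoff to B: p·(-5) + (1−p)·5 = -10p + 5
  Player 2's payoff to A: p·2 + (1−p)·(-5) = 7p - 5
  -10p + 5 = 7p - 5  ⇒  -17p = -10  ⇒  p = 10/17.
Set Player 1's expected payoff from A equal to that from B:
  Player 1's payoff from A: q·0 + (1−q)·(-5) = 5q - 5
  Player 1's payoff from B: q·(-3) + (1−q)·5 = -8q + 5
  5q - 5 = -8q + 5  ⇒  13q = 10  ⇒  q = 10/13.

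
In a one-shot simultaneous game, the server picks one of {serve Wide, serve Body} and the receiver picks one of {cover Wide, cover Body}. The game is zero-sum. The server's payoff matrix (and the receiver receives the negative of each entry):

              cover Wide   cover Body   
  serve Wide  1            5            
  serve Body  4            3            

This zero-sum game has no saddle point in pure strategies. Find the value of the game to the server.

v = 17/5

The server's indifference between serve Wide and serve Body determines the receiver's mixing probability q:
  the server's payoff from serve Wide: q·1 + (1−q)·5 = -4q + 5
  the server's payoff from serve Body: q·4 + (1−q)·3 = q + 3
  -4q + 5 = q + 3  ⇒  -5q = -2  ⇒  q = 2/5.
The value is the server's expected payoff against this mix (using serve Wide): (2/5)·1 + (3/5)·5 = 17/5.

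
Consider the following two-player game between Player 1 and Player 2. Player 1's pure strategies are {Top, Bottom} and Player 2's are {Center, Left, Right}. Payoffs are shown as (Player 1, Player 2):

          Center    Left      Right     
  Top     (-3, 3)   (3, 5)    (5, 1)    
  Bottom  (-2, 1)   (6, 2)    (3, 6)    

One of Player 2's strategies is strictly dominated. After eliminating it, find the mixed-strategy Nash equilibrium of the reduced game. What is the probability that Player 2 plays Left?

q = 2/5

Player 2's strategy Center is strictly dominated by Left: 5 > 3 and 2 > 1. Eliminate Center.
Set Player 1's expected payoff from Top equal to that from Bottom:
  Player 1's expected payoff from Top: q·3 + (1−q)·5 = -2q + 5
  Player 1's expected payoff from Bottom: q·6 + (1−q)·3 = 3q + 3
  -2q + 5 = 3q + 3  ⇒  -5q = -2  ⇒  q = 2/5.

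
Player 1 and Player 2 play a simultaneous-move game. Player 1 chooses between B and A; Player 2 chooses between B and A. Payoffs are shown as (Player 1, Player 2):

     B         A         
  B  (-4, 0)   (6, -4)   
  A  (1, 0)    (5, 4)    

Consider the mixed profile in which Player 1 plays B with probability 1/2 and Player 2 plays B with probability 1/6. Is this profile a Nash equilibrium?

Check Player 2's indifference given Player 1's mix p = 1/2:
  payoff from B = 0; payoff from A = 0 — equal.
Check Player 1's indifference given Player 2's mix q = 1/6:
  payoff from B = 13/3; payoff from A = 13/3 — equal.
Both players are indifferent, so neither can profitably deviate.

Yes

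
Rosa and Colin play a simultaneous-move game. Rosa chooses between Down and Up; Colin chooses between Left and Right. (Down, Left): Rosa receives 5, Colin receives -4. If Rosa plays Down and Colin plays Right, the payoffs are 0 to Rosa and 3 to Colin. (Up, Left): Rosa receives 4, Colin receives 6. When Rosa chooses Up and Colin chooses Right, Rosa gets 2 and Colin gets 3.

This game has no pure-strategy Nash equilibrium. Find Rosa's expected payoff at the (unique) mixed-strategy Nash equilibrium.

Rosa's indifference between Down and Up determines Colin's mixing probability q:
  Rosa's expected payoff from Down: q·5 + (1−q)·0 = 5q
  Rosa's expected payoff from Up: q·4 + (1−q)·2 = 2q + 2
  5q = 2q + 2  ⇒  3q = 2  ⇒  q = 2/3.
At equilibrium Rosa is indifferent across rows, so Rosa's payoff equals the payoff from Down: (2/3)·5 + (1/3)·0 = 10/3.

10/3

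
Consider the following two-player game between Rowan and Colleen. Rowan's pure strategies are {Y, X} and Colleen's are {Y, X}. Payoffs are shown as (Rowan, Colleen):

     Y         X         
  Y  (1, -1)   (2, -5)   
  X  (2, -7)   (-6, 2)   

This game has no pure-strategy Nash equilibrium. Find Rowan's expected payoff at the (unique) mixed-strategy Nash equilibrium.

10/9

Set Rowan's expected payoff from Y equal to that from X:
  Rowan's payoff to Y: q·1 + (1−q)·2 = -q + 2
  Rowan's payoff to X: q·2 + (1−q)·(-6) = 8q - 6
  -q + 2 = 8q - 6  ⇒  -9q = -8  ⇒  q = 8/9.
At equilibrium Rowan is indifferent across rows, so Rowan's payoff equals the payoff from Y: (8/9)·1 + (1/9)·2 = 10/9.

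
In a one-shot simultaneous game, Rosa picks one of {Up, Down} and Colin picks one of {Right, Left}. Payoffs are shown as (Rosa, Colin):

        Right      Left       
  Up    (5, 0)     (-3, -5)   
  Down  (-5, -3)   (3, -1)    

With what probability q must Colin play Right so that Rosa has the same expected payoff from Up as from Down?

q = 3/8

Set Rosa's expected payoff from Up equal to that from Down:
  Rosa's payoff from Up: q·5 + (1−q)·(-3) = 8q - 3
  Rosa's payoff from Down: q·(-5) + (1−q)·3 = -8q + 3
  8q - 3 = -8q + 3  ⇒  16q = 6  ⇒  q = 3/8.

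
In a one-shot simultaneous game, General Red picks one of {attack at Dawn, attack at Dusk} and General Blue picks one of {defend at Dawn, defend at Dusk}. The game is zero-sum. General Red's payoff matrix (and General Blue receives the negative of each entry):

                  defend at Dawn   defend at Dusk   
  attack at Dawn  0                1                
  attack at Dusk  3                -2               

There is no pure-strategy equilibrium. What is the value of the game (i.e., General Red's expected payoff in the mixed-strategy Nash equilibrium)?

v = 1/2

General Red's indifference between attack at Dawn and attack at Dusk determines General Blue's mixing probability q:
  General Red's expected payoff from attack at Dawn: q·0 + (1−q)·1 = -q + 1
  General Red's expected payoff from attack at Dusk: q·3 + (1−q)·(-2) = 5q - 2
  -q + 1 = 5q - 2  ⇒  -6q = -3  ⇒  q = 1/2.
The value is General Red's expected payoff against this mix (using attack at Dawn): (1/2)·0 + (1/2)·1 = 1/2.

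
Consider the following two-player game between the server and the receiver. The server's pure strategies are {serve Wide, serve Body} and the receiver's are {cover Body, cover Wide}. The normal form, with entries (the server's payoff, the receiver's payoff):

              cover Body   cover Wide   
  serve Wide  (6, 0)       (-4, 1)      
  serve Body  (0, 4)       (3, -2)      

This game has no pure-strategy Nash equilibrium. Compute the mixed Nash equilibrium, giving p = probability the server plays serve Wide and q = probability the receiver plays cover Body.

p = 6/7, q = 7/13

The server's mix must leave the receiver indifferent between cover Body and cover Wide.
  the receiver's payoff from cover Body: p·0 + (1−p)·4 = -4p + 4
  the receiver's payoff from cover Wide: p·1 + (1−p)·(-2) = 3p - 2
  -4p + 4 = 3p - 2  ⇒  -7p = -6  ⇒  p = 6/7.
In a mixed equilibrium the server is indifferent between serve Wide and serve Body; this condition fixes q.
  the server's payoff to serve Wide: q·6 + (1−q)·(-4) = 10q - 4
  the server's payoff to serve Body: q·0 + (1−q)·3 = -3q + 3
  10q - 4 = -3q + 3  ⇒  13q = 7  ⇒  q = 7/13.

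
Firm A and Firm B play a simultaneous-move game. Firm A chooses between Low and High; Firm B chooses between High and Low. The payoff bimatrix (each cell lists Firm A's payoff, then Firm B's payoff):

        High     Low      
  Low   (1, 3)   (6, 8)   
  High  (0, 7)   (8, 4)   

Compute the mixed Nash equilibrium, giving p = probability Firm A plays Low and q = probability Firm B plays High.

p = 3/8, q = 2/3

Firm A's mix must leave Firm B indifferent between High and Low.
  Firm B's expected payoff from High: p·3 + (1−p)·7 = -4p + 7
  Firm B's expected payoff from Low: p·8 + (1−p)·4 = 4p + 4
  -4p + 7 = 4p + 4  ⇒  -8p = -3  ⇒  p = 3/8.
In a mixed equilibrium Firm A is indifferent between Low and High; this condition fixes q.
  Firm A's payoff from Low: q·1 + (1−q)·6 = -5q + 6
  Firm A's payoff from High: q·0 + (1−q)·8 = -8q + 8
  -5q + 6 = -8q + 8  ⇒  3q = 2  ⇒  q = 2/3.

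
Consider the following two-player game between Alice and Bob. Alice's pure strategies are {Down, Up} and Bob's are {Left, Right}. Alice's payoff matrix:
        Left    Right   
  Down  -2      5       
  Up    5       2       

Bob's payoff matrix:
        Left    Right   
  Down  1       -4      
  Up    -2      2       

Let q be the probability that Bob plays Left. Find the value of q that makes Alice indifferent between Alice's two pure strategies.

In a mixed equilibrium Alice is indifferent between Down and Up; this condition fixes q.
  Alice's payoff from Down: q·(-2) + (1−q)·5 = -7q + 5
  Alice's payoff from Up: q·5 + (1−q)·2 = 3q + 2
  -7q + 5 = 3q + 2  ⇒  -10q = -3  ⇒  q = 3/10.

q = 3/10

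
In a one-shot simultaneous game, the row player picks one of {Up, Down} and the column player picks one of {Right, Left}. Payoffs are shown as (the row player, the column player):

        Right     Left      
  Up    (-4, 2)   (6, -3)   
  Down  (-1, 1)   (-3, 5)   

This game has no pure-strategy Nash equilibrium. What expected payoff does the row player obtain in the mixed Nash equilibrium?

-3/2

In a mixed equilibrium the row player is indifferent between Up and Down; this condition fixes q.
  the row player's expected payoff from Up: q·(-4) + (1−q)·6 = -10q + 6
  the row player's expected payoff from Down: q·(-1) + (1−q)·(-3) = 2q - 3
  -10q + 6 = 2q - 3  ⇒  -12q = -9  ⇒  q = 3/4.
At equilibrium the row player is indifferent across rows, so the row player's payoff equals the payoff from Up: (3/4)·(-4) + (1/4)·6 = -3/2.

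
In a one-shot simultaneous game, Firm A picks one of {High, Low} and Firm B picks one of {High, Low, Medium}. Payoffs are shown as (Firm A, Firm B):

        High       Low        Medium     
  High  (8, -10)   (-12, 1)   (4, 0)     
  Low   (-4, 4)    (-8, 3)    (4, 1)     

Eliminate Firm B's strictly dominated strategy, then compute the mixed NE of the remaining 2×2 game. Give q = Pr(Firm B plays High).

q = 1/4

Firm B's strategy Medium is strictly dominated by Low: 1 > 0 and 3 > 1. Eliminate Medium.
Firm A's indifference between High and Low determines Firm B's mixing probability q:
  Firm A's payoff from High: q·8 + (1−q)·(-12) = 20q - 12
  Firm A's payoff from Low: q·(-4) + (1−q)·(-8) = 4q - 8
  20q - 12 = 4q - 8  ⇒  16q = 4  ⇒  q = 1/4.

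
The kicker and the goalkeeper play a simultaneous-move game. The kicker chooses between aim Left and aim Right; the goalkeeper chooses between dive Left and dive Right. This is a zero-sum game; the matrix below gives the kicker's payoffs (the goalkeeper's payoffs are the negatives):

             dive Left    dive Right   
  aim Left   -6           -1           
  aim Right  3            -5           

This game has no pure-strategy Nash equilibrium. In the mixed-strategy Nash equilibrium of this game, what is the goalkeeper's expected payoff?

The goalkeeper's indifference between dive Left and dive Right determines the kicker's mixing probability p:
  the goalkeeper's expected payoff from dive Left: p·6 + (1−p)·(-3) = 9p - 3
  the goalkeeper's expected payoff from dive Right: p·1 + (1−p)·5 = -4p + 5
  9p - 3 = -4p + 5  ⇒  13p = 8  ⇒  p = 8/13.
At equilibrium the goalkeeper is indifferent across columns, so the goalkeeper's payoff equals the payoff from dive Left: (8/13)·6 + (5/13)·(-3) = 33/13.

33/13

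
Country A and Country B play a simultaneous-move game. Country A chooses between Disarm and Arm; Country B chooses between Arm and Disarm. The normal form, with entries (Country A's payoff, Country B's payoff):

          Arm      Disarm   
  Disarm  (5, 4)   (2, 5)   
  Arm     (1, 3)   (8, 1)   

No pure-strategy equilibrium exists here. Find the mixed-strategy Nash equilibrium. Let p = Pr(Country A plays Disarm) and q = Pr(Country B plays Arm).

p = 2/3, q = 3/5

Set Country B's expected payoff from Arm equal to that from Disarm:
  Country B's expected payoff from Arm: p·4 + (1−p)·3 = p + 3
  Country B's expected payoff from Disarm: p·5 + (1−p)·1 = 4p + 1
  p + 3 = 4p + 1  ⇒  -3p = -2  ⇒  p = 2/3.
In a mixed equilibrium Country A is indifferent between Disarm and Arm; this condition fixes q.
  Country A's payoff from Disarm: q·5 + (1−q)·2 = 3q + 2
  Country A's payoff from Arm: q·1 + (1−q)·8 = -7q + 8
  3q + 2 = -7q + 8  ⇒  10q = 6  ⇒  q = 3/5.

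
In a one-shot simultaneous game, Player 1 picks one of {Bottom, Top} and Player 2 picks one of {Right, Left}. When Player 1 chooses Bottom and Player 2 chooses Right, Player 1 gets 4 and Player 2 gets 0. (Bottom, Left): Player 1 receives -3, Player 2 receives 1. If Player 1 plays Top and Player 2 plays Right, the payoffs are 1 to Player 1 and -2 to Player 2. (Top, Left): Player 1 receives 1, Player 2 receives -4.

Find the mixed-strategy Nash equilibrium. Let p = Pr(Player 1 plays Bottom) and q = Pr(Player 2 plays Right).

In a mixed equilibrium Player 2 is indifferent between Right and Left; this condition fixes p.
  Player 2's expected payoff from Right: p·0 + (1−p)·(-2) = 2p - 2
  Player 2's expected payoff from Left: p·1 + (1−p)·(-4) = 5p - 4
  2p - 2 = 5p - 4  ⇒  -3p = -2  ⇒  p = 2/3.
In a mixed equilibrium Player 1 is indifferent between Bottom and Top; this condition fixes q.
  Player 1's expected payoff from Bottom: q·4 + (1−q)·(-3) = 7q - 3
  Player 1's expected payoff from Top: q·1 + (1−q)·1 = 1
  7q - 3 = 1  ⇒  7q = 4  ⇒  q = 4/7.

p = 2/3, q = 4/7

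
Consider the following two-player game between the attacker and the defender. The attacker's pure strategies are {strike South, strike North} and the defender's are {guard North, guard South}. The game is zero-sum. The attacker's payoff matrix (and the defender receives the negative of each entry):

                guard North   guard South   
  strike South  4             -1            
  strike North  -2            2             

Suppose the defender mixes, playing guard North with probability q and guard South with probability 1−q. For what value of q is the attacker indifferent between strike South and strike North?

Set the attacker's expected payoff from strike South equal to that from strike North:
  the attacker's payoff to strike South: q·4 + (1−q)·(-1) = 5q - 1
  the attacker's payoff to strike North: q·(-2) + (1−q)·2 = -4q + 2
  5q - 1 = -4q + 2  ⇒  9q = 3  ⇒  q = 1/3.

q = 1/3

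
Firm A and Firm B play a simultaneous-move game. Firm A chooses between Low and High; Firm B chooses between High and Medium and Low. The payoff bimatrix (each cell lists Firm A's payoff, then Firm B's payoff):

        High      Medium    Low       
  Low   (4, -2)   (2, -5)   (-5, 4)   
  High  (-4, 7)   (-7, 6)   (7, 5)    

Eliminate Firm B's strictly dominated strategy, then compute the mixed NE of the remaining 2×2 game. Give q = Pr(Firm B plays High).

q = 3/5

Firm B's strategy Medium is strictly dominated by High: -2 > -5 and 7 > 6. Eliminate Medium.
Set Firm A's expected payoff from Low equal to that from High:
  Firm A's payoff from Low: q·4 + (1−q)·(-5) = 9q - 5
  Firm A's payoff from High: q·(-4) + (1−q)·7 = -11q + 7
  9q - 5 = -11q + 7  ⇒  20q = 12  ⇒  q = 3/5.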